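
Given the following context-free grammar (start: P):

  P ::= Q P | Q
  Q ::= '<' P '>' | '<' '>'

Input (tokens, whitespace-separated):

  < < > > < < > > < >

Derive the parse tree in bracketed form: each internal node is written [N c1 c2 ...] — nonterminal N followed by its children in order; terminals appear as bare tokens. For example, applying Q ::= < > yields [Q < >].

P
Q P
< P > P
< Q > P
< < > > P
< < > > Q P
< < > > < P > P
< < > > < Q > P
< < > > < < > > P
< < > > < < > > Q
< < > > < < > > < >

[P [Q < [P [Q < >]] >] [P [Q < [P [Q < >]] >] [P [Q < >]]]]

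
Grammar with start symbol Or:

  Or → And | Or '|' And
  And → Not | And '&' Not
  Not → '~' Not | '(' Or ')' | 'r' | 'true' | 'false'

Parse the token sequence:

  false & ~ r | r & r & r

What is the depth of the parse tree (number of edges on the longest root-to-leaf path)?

5

[Or [Or [And [And [Not false]] & [Not ~ [Not r]]]] | [And [And [And [Not r]] & [Not r]] & [Not r]]]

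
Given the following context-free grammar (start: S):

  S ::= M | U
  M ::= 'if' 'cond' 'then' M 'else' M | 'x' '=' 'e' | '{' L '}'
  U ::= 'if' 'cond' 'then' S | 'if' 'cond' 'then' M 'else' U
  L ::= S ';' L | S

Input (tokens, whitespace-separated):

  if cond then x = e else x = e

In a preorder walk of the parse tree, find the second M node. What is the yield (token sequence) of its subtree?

[S [M if cond then [M x = e] else [M x = e]]]

x = e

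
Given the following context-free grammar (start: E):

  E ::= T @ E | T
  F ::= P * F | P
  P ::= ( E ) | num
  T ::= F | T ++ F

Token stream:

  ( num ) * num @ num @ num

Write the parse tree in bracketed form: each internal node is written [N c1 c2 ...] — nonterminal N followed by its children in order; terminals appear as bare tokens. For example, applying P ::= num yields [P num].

[E [T [F [P ( [E [T [F [P num]]]] )] * [F [P num]]]] @ [E [T [F [P num]]] @ [E [T [F [P num]]]]]]

E
T @ E
F @ E
P * F @ E
( E ) * F @ E
( T ) * F @ E
( F ) * F @ E
( P ) * F @ E
( num ) * F @ E
( num ) * P @ E
( num ) * num @ E
( num ) * num @ T @ E
( num ) * num @ F @ E
( num ) * num @ P @ E
( num ) * num @ num @ E
( num ) * num @ num @ T
( num ) * num @ num @ F
( num ) * num @ num @ P
( num ) * num @ num @ num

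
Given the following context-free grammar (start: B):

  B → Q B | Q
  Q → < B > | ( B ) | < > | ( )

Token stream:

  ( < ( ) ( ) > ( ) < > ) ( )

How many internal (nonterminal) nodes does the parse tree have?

14

[B [Q ( [B [Q < [B [Q ( )] [B [Q ( )]]] >] [B [Q ( )] [B [Q < >]]]] )] [B [Q ( )]]]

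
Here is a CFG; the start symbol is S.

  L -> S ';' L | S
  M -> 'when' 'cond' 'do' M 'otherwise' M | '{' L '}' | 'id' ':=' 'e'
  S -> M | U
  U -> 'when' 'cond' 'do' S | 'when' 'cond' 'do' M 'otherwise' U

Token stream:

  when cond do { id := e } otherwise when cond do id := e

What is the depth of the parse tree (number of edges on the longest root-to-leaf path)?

[S [U when cond do [M { [L [S [M id := e]]] }] otherwise [U when cond do [S [M id := e]]]]]

6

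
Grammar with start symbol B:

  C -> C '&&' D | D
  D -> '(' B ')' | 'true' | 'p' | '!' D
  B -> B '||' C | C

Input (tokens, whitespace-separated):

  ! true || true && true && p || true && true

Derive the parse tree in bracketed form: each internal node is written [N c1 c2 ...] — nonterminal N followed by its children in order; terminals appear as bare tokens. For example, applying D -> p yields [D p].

[B [B [B [C [D ! [D true]]]] || [C [C [C [D true]] && [D true]] && [D p]]] || [C [C [D true]] && [D true]]]

B
B || C
B || C || C
C || C || C
D || C || C
! D || C || C
! true || C || C
! true || C && D || C
! true || C && D && D || C
! true || D && D && D || C
! true || true && D && D || C
! true || true && true && D || C
! true || true && true && p || C
! true || true && true && p || C && D
! true || true && true && p || D && D
! true || true && true && p || true && D
! true || true && true && p || true && true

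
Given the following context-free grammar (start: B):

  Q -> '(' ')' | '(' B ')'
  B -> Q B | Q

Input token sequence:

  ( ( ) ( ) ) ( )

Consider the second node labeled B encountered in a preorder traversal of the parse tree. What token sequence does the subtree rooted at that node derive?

[B [Q ( [B [Q ( )] [B [Q ( )]]] )] [B [Q ( )]]]

( ) ( )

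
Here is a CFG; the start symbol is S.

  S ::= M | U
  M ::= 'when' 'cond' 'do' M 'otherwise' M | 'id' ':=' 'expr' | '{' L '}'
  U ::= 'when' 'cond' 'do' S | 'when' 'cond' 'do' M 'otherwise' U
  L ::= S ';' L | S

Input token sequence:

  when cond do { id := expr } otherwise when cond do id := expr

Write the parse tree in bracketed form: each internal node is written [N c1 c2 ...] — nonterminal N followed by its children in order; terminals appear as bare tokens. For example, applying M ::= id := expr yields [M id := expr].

[S [U when cond do [M { [L [S [M id := expr]]] }] otherwise [U when cond do [S [M id := expr]]]]]

S
U
when cond do M otherwise U
when cond do { L } otherwise U
when cond do { S } otherwise U
when cond do { M } otherwise U
when cond do { id := expr } otherwise U
when cond do { id := expr } otherwise when cond do S
when cond do { id := expr } otherwise when cond do M
when cond do { id := expr } otherwise when cond do id := expr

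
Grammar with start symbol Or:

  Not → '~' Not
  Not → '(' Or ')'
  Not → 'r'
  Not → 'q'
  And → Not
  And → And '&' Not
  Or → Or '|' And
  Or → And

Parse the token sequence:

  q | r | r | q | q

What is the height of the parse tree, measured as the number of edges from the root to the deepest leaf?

7

[Or [Or [Or [Or [Or [And [Not q]]] | [And [Not r]]] | [And [Not r]]] | [And [Not q]]] | [And [Not q]]]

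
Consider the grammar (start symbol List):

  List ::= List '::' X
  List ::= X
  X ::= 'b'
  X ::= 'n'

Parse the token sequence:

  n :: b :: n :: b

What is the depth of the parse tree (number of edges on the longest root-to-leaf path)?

5

[List [List [List [List [X n]] :: [X b]] :: [X n]] :: [X b]]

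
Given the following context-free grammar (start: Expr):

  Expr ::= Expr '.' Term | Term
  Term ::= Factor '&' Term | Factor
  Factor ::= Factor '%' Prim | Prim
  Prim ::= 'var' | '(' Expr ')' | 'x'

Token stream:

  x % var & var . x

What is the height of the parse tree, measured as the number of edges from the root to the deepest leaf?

6

[Expr [Expr [Term [Factor [Factor [Prim x]] % [Prim var]] & [Term [Factor [Prim var]]]]] . [Term [Factor [Prim x]]]]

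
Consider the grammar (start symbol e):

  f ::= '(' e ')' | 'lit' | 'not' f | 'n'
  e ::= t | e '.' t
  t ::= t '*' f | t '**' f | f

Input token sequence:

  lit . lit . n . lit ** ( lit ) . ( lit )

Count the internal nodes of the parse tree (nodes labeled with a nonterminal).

[e [e [e [e [e [t [f lit]]] . [t [f lit]]] . [t [f n]]] . [t [t [f lit]] ** [f ( [e [t [f lit]]] )]]] . [t [f ( [e [t [f lit]]] )]]]

23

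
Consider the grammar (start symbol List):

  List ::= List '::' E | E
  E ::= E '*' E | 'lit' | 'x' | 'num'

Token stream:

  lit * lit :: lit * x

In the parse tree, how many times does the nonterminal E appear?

[List [List [E [E lit] * [E lit]]] :: [E [E lit] * [E x]]]

6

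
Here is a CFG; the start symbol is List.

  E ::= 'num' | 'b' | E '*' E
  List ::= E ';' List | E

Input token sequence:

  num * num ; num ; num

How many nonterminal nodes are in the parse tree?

[List [E [E num] * [E num]] ; [List [E num] ; [List [E num]]]]

8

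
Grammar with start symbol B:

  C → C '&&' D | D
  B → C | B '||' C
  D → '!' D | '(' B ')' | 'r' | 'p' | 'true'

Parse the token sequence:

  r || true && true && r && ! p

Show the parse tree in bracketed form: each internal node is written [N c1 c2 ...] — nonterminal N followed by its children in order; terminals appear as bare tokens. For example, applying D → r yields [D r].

[B [B [C [D r]]] || [C [C [C [C [D true]] && [D true]] && [D r]] && [D ! [D p]]]]

B
B || C
C || C
D || C
r || C
r || C && D
r || C && D && D
r || C && D && D && D
r || D && D && D && D
r || true && D && D && D
r || true && true && D && D
r || true && true && r && D
r || true && true && r && ! D
r || true && true && r && ! p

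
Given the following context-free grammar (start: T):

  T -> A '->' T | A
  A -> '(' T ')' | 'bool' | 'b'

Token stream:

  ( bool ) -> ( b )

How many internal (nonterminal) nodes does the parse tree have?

[T [A ( [T [A bool]] )] -> [T [A ( [T [A b]] )]]]

8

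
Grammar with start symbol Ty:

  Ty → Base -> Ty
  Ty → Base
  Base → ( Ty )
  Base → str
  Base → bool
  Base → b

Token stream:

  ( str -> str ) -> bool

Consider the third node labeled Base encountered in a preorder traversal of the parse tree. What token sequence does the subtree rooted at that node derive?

str

[Ty [Base ( [Ty [Base str] -> [Ty [Base str]]] )] -> [Ty [Base bool]]]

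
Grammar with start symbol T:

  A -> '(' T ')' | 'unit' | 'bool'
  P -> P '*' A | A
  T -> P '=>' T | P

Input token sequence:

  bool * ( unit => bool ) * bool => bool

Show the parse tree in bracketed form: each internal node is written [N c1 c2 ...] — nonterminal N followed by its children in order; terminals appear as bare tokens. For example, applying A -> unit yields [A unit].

[T [P [P [P [A bool]] * [A ( [T [P [A unit]] => [T [P [A bool]]]] )]] * [A bool]] => [T [P [A bool]]]]

T
P => T
P * A => T
P * A * A => T
A * A * A => T
bool * A * A => T
bool * ( T ) * A => T
bool * ( P => T ) * A => T
bool * ( A => T ) * A => T
bool * ( unit => T ) * A => T
bool * ( unit => P ) * A => T
bool * ( unit => A ) * A => T
bool * ( unit => bool ) * A => T
bool * ( unit => bool ) * bool => T
bool * ( unit => bool ) * bool => P
bool * ( unit => bool ) * bool => A
bool * ( unit => bool ) * bool => bool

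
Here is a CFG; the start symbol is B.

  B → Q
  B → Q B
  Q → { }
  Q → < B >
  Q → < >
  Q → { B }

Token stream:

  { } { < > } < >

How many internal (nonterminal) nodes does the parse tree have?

8

[B [Q { }] [B [Q { [B [Q < >]] }] [B [Q < >]]]]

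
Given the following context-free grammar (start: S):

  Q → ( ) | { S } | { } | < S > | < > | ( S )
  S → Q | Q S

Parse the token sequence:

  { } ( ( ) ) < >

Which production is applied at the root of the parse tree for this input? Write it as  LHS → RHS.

S → Q S

[S [Q { }] [S [Q ( [S [Q ( )]] )] [S [Q < >]]]]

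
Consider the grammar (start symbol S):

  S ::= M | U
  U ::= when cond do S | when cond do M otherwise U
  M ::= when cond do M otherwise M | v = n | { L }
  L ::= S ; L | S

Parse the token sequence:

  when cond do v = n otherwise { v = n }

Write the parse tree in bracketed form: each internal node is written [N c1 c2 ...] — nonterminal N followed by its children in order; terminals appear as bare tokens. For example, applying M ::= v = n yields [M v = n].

S
M
when cond do M otherwise M
when cond do v = n otherwise M
when cond do v = n otherwise { L }
when cond do v = n otherwise { S }
when cond do v = n otherwise { M }
when cond do v = n otherwise { v = n }

[S [M when cond do [M v = n] otherwise [M { [L [S [M v = n]]] }]]]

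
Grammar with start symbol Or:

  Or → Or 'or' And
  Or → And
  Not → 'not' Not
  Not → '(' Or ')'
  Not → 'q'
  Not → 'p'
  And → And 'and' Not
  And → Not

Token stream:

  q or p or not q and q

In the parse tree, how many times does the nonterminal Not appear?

5

[Or [Or [Or [And [Not q]]] or [And [Not p]]] or [And [And [Not not [Not q]]] and [Not q]]]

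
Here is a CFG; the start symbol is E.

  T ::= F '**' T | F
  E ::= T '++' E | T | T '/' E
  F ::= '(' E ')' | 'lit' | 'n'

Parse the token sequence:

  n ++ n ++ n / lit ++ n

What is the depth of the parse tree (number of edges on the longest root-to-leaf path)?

7

[E [T [F n]] ++ [E [T [F n]] ++ [E [T [F n]] / [E [T [F lit]] ++ [E [T [F n]]]]]]]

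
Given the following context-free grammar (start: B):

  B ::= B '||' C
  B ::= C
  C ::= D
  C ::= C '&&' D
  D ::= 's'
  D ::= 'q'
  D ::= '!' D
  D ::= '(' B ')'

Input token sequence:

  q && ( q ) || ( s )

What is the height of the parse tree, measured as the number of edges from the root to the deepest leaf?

[B [B [C [C [D q]] && [D ( [B [C [D q]]] )]]] || [C [D ( [B [C [D s]]] )]]]

7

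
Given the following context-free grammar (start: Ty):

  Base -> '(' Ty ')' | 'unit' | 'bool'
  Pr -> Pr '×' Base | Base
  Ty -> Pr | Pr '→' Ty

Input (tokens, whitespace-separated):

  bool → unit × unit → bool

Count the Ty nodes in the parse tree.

3

[Ty [Pr [Base bool]] → [Ty [Pr [Pr [Base unit]] × [Base unit]] → [Ty [Pr [Base bool]]]]]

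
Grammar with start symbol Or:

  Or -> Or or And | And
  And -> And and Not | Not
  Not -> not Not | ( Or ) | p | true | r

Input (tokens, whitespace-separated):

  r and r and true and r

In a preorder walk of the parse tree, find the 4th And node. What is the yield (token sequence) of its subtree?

[Or [And [And [And [And [Not r]] and [Not r]] and [Not true]] and [Not r]]]

r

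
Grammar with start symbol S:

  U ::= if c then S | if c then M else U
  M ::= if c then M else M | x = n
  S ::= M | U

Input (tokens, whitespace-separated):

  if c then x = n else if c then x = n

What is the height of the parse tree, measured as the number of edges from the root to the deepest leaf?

5

[S [U if c then [M x = n] else [U if c then [S [M x = n]]]]]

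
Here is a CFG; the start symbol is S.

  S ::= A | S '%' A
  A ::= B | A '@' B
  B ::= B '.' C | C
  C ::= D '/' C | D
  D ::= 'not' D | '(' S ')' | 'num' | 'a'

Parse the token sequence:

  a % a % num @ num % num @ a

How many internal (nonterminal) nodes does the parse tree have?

28

[S [S [S [S [A [B [C [D a]]]]] % [A [B [C [D a]]]]] % [A [A [B [C [D num]]]] @ [B [C [D num]]]]] % [A [A [B [C [D num]]]] @ [B [C [D a]]]]]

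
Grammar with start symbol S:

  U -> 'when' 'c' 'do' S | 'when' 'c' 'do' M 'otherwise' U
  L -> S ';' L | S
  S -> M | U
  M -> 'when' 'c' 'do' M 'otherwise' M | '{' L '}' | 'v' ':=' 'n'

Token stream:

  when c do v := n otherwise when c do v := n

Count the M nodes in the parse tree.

2

[S [U when c do [M v := n] otherwise [U when c do [S [M v := n]]]]]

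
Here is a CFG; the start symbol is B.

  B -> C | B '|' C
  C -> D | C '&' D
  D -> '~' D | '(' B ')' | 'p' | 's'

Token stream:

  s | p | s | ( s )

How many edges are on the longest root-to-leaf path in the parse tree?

6

[B [B [B [B [C [D s]]] | [C [D p]]] | [C [D s]]] | [C [D ( [B [C [D s]]] )]]]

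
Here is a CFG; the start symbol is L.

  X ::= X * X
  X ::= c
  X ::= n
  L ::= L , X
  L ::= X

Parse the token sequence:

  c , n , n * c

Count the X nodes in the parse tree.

[L [L [L [X c]] , [X n]] , [X [X n] * [X c]]]

5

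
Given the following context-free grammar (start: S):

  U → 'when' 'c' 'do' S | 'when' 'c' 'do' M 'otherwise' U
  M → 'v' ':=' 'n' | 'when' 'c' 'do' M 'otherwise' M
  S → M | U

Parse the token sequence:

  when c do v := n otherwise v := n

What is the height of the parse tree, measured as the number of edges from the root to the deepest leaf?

3

[S [M when c do [M v := n] otherwise [M v := n]]]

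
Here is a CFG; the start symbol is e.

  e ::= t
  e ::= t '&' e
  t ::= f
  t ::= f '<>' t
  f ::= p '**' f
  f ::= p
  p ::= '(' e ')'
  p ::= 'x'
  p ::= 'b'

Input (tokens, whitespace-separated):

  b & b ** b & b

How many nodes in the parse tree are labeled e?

3

[e [t [f [p b]]] & [e [t [f [p b] ** [f [p b]]]] & [e [t [f [p b]]]]]]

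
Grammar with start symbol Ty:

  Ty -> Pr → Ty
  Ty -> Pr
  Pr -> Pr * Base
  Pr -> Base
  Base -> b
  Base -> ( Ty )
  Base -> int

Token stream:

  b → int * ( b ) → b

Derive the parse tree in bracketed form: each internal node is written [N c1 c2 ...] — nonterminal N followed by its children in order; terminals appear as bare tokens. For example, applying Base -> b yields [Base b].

[Ty [Pr [Base b]] → [Ty [Pr [Pr [Base int]] * [Base ( [Ty [Pr [Base b]]] )]] → [Ty [Pr [Base b]]]]]

Ty
Pr → Ty
Base → Ty
b → Ty
b → Pr → Ty
b → Pr * Base → Ty
b → Base * Base → Ty
b → int * Base → Ty
b → int * ( Ty ) → Ty
b → int * ( Pr ) → Ty
b → int * ( Base ) → Ty
b → int * ( b ) → Ty
b → int * ( b ) → Pr
b → int * ( b ) → Base
b → int * ( b ) → b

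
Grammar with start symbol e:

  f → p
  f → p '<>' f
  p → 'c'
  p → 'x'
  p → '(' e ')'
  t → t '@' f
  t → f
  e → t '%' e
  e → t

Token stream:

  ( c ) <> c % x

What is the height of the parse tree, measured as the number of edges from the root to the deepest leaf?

[e [t [f [p ( [e [t [f [p c]]]] )] <> [f [p c]]]] % [e [t [f [p x]]]]]

8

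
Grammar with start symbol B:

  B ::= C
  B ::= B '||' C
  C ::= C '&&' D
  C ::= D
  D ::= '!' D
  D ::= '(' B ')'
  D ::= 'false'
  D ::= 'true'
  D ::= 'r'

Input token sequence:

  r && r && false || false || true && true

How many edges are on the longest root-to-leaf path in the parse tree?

[B [B [B [C [C [C [D r]] && [D r]] && [D false]]] || [C [D false]]] || [C [C [D true]] && [D true]]]

7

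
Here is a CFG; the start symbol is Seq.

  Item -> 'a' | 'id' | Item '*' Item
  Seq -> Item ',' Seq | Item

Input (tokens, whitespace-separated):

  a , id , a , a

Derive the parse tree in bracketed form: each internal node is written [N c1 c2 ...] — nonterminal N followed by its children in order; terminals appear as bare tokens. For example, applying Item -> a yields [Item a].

[Seq [Item a] , [Seq [Item id] , [Seq [Item a] , [Seq [Item a]]]]]

Seq
Item , Seq
a , Seq
a , Item , Seq
a , id , Seq
a , id , Item , Seq
a , id , a , Seq
a , id , a , Item
a , id , a , a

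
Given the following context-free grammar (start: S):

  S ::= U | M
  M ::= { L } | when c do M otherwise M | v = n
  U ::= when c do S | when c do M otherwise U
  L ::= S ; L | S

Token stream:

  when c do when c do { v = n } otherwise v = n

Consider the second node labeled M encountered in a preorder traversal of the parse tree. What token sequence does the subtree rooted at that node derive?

{ v = n }

[S [U when c do [S [M when c do [M { [L [S [M v = n]]] }] otherwise [M v = n]]]]]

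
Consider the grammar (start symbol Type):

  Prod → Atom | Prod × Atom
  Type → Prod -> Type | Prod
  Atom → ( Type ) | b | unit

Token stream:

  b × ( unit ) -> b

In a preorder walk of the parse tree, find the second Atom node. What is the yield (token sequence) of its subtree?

[Type [Prod [Prod [Atom b]] × [Atom ( [Type [Prod [Atom unit]]] )]] -> [Type [Prod [Atom b]]]]

( unit )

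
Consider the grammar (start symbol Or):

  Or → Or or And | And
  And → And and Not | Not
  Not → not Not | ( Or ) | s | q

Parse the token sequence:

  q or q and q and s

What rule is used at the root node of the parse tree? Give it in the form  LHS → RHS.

[Or [Or [And [Not q]]] or [And [And [And [Not q]] and [Not q]] and [Not s]]]

Or → Or or And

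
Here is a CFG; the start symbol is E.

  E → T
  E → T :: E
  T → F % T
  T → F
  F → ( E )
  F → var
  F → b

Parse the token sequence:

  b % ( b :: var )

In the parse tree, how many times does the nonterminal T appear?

4

[E [T [F b] % [T [F ( [E [T [F b]] :: [E [T [F var]]]] )]]]]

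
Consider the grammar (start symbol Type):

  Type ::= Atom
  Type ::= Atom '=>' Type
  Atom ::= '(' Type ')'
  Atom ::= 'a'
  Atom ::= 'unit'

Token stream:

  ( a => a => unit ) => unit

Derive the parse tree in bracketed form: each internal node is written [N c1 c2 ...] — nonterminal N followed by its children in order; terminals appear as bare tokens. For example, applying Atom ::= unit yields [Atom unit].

[Type [Atom ( [Type [Atom a] => [Type [Atom a] => [Type [Atom unit]]]] )] => [Type [Atom unit]]]

Type
Atom => Type
( Type ) => Type
( Atom => Type ) => Type
( a => Type ) => Type
( a => Atom => Type ) => Type
( a => a => Type ) => Type
( a => a => Atom ) => Type
( a => a => unit ) => Type
( a => a => unit ) => Atom
( a => a => unit ) => unit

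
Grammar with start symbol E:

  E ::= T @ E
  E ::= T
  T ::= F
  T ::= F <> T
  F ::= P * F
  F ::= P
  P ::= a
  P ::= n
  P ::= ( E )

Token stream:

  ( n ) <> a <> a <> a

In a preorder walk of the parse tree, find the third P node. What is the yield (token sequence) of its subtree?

a

[E [T [F [P ( [E [T [F [P n]]]] )]] <> [T [F [P a]] <> [T [F [P a]] <> [T [F [P a]]]]]]]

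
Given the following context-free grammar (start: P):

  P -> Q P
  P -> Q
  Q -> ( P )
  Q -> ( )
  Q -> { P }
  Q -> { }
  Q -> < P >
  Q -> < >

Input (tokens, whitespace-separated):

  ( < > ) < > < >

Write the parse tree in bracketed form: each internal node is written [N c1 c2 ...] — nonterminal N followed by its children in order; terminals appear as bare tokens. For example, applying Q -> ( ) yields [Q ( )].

P
Q P
( P ) P
( Q ) P
( < > ) P
( < > ) Q P
( < > ) < > P
( < > ) < > Q
( < > ) < > < >

[P [Q ( [P [Q < >]] )] [P [Q < >] [P [Q < >]]]]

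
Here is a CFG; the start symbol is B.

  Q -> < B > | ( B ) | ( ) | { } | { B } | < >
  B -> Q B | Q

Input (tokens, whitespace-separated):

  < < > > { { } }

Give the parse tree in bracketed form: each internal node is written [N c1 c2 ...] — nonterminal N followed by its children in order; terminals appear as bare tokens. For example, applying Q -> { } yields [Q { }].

[B [Q < [B [Q < >]] >] [B [Q { [B [Q { }]] }]]]

B
Q B
< B > B
< Q > B
< < > > B
< < > > Q
< < > > { B }
< < > > { Q }
< < > > { { } }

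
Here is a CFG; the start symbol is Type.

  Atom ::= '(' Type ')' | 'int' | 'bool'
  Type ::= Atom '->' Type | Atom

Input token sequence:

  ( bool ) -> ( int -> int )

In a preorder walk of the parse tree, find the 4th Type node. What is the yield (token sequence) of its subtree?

int -> int

[Type [Atom ( [Type [Atom bool]] )] -> [Type [Atom ( [Type [Atom int] -> [Type [Atom int]]] )]]]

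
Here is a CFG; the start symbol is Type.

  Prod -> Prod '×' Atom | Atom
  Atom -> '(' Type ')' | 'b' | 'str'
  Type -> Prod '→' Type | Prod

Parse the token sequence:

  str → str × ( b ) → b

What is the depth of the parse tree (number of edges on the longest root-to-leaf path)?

7

[Type [Prod [Atom str]] → [Type [Prod [Prod [Atom str]] × [Atom ( [Type [Prod [Atom b]]] )]] → [Type [Prod [Atom b]]]]]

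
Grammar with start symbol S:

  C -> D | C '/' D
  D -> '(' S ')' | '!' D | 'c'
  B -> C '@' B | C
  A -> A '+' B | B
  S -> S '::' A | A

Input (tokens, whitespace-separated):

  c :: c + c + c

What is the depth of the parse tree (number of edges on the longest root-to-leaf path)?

[S [S [A [B [C [D c]]]]] :: [A [A [A [B [C [D c]]]] + [B [C [D c]]]] + [B [C [D c]]]]]

7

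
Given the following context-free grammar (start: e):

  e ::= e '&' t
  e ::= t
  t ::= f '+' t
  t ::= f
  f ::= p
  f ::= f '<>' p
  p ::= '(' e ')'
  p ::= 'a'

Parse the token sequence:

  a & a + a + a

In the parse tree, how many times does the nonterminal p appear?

[e [e [t [f [p a]]]] & [t [f [p a]] + [t [f [p a]] + [t [f [p a]]]]]]

4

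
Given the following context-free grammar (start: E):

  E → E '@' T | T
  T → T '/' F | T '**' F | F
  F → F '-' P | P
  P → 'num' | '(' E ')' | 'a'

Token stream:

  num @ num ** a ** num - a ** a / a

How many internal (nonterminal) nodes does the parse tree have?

22

[E [E [T [F [P num]]]] @ [T [T [T [T [T [F [P num]]] ** [F [P a]]] ** [F [F [P num]] - [P a]]] ** [F [P a]]] / [F [P a]]]]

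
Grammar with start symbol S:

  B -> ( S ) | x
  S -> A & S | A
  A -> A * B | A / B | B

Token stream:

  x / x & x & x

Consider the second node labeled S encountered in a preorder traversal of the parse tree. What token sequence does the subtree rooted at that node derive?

[S [A [A [B x]] / [B x]] & [S [A [B x]] & [S [A [B x]]]]]

x & x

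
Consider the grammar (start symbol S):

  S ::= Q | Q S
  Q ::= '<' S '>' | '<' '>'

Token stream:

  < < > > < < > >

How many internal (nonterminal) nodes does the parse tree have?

8

[S [Q < [S [Q < >]] >] [S [Q < [S [Q < >]] >]]]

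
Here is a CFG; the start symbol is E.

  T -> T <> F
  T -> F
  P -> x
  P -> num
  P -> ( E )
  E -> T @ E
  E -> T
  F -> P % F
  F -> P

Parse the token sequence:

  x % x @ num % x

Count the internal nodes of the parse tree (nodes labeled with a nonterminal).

[E [T [F [P x] % [F [P x]]]] @ [E [T [F [P num] % [F [P x]]]]]]

12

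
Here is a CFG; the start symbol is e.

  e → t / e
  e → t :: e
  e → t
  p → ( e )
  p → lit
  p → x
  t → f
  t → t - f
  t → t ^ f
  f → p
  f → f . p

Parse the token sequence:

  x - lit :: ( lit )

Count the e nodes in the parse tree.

3

[e [t [t [f [p x]]] - [f [p lit]]] :: [e [t [f [p ( [e [t [f [p lit]]]] )]]]]]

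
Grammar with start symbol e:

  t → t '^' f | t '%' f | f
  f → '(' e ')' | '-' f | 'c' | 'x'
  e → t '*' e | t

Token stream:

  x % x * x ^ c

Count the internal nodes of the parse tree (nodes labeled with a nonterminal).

10

[e [t [t [f x]] % [f x]] * [e [t [t [f x]] ^ [f c]]]]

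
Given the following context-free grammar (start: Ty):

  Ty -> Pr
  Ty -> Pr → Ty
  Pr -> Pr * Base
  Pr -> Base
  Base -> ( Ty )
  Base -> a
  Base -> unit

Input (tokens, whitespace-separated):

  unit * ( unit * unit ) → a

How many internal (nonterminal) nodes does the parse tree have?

[Ty [Pr [Pr [Base unit]] * [Base ( [Ty [Pr [Pr [Base unit]] * [Base unit]]] )]] → [Ty [Pr [Base a]]]]

13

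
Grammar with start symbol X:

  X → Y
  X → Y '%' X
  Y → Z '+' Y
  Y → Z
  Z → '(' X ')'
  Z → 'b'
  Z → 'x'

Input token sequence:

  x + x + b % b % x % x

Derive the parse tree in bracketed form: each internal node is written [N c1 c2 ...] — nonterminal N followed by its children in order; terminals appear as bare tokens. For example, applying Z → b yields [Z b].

[X [Y [Z x] + [Y [Z x] + [Y [Z b]]]] % [X [Y [Z b]] % [X [Y [Z x]] % [X [Y [Z x]]]]]]

X
Y % X
Z + Y % X
x + Y % X
x + Z + Y % X
x + x + Y % X
x + x + Z % X
x + x + b % X
x + x + b % Y % X
x + x + b % Z % X
x + x + b % b % X
x + x + b % b % Y % X
x + x + b % b % Z % X
x + x + b % b % x % X
x + x + b % b % x % Y
x + x + b % b % x % Z
x + x + b % b % x % x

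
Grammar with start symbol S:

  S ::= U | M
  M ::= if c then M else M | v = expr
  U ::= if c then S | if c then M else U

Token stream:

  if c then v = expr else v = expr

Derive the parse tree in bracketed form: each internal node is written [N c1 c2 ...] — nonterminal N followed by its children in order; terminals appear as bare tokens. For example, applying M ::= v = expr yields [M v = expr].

S
M
if c then M else M
if c then v = expr else M
if c then v = expr else v = expr

[S [M if c then [M v = expr] else [M v = expr]]]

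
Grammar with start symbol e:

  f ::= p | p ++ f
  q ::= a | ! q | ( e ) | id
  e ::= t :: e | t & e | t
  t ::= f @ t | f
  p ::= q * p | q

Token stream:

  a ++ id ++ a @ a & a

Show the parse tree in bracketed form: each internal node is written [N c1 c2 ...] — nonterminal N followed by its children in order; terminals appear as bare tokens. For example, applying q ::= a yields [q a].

e
t & e
f @ t & e
p ++ f @ t & e
q ++ f @ t & e
a ++ f @ t & e
a ++ p ++ f @ t & e
a ++ q ++ f @ t & e
a ++ id ++ f @ t & e
a ++ id ++ p @ t & e
a ++ id ++ q @ t & e
a ++ id ++ a @ t & e
a ++ id ++ a @ f & e
a ++ id ++ a @ p & e
a ++ id ++ a @ q & e
a ++ id ++ a @ a & e
a ++ id ++ a @ a & t
a ++ id ++ a @ a & f
a ++ id ++ a @ a & p
a ++ id ++ a @ a & q
a ++ id ++ a @ a & a

[e [t [f [p [q a]] ++ [f [p [q id]] ++ [f [p [q a]]]]] @ [t [f [p [q a]]]]] & [e [t [f [p [q a]]]]]]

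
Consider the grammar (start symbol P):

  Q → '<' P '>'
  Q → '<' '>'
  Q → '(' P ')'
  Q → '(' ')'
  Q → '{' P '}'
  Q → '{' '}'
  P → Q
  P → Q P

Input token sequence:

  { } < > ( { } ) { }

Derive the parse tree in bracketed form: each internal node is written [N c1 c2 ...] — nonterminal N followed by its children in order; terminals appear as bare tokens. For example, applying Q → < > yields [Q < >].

P
Q P
{ } P
{ } Q P
{ } < > P
{ } < > Q P
{ } < > ( P ) P
{ } < > ( Q ) P
{ } < > ( { } ) P
{ } < > ( { } ) Q
{ } < > ( { } ) { }

[P [Q { }] [P [Q < >] [P [Q ( [P [Q { }]] )] [P [Q { }]]]]]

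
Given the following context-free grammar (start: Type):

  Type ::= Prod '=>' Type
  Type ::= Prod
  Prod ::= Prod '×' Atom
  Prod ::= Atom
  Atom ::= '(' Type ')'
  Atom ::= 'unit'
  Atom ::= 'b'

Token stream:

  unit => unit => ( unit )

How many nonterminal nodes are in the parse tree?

12

[Type [Prod [Atom unit]] => [Type [Prod [Atom unit]] => [Type [Prod [Atom ( [Type [Prod [Atom unit]]] )]]]]]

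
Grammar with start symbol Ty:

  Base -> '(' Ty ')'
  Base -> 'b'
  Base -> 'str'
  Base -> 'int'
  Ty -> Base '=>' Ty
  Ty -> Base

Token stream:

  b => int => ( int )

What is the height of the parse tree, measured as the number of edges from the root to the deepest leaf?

6

[Ty [Base b] => [Ty [Base int] => [Ty [Base ( [Ty [Base int]] )]]]]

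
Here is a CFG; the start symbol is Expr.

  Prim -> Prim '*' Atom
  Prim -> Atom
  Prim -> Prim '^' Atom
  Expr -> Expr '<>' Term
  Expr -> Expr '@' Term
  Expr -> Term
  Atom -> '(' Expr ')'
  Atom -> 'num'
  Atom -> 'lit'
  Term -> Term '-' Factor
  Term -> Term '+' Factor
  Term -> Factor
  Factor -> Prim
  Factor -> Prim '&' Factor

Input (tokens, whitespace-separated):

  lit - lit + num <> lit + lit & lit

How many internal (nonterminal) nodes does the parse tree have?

[Expr [Expr [Term [Term [Term [Factor [Prim [Atom lit]]]] - [Factor [Prim [Atom lit]]]] + [Factor [Prim [Atom num]]]]] <> [Term [Term [Factor [Prim [Atom lit]]]] + [Factor [Prim [Atom lit]] & [Factor [Prim [Atom lit]]]]]]

25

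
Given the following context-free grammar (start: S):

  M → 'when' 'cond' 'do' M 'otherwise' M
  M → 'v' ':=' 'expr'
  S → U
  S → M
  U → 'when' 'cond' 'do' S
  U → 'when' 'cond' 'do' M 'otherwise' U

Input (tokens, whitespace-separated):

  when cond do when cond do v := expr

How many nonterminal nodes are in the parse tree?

[S [U when cond do [S [U when cond do [S [M v := expr]]]]]]

6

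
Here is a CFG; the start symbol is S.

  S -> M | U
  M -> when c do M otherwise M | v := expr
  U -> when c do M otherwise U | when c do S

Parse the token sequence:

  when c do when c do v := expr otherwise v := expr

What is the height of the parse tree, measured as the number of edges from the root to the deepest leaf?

5

[S [U when c do [S [M when c do [M v := expr] otherwise [M v := expr]]]]]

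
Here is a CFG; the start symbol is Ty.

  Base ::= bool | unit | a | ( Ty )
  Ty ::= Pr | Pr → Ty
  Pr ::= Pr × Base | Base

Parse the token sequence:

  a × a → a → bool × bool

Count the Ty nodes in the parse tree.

[Ty [Pr [Pr [Base a]] × [Base a]] → [Ty [Pr [Base a]] → [Ty [Pr [Pr [Base bool]] × [Base bool]]]]]

3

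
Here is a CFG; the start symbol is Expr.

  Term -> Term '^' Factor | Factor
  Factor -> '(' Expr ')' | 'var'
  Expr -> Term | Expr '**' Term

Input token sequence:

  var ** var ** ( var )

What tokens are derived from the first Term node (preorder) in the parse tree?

var

[Expr [Expr [Expr [Term [Factor var]]] ** [Term [Factor var]]] ** [Term [Factor ( [Expr [Term [Factor var]]] )]]]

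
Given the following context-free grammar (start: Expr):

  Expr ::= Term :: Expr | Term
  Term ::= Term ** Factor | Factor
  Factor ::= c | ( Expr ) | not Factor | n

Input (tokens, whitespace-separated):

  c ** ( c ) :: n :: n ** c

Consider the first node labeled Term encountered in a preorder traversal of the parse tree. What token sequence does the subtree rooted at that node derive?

[Expr [Term [Term [Factor c]] ** [Factor ( [Expr [Term [Factor c]]] )]] :: [Expr [Term [Factor n]] :: [Expr [Term [Term [Factor n]] ** [Factor c]]]]]

c ** ( c )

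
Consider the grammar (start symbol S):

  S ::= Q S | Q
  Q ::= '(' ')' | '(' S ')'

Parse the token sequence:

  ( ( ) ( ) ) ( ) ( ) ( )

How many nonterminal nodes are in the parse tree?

[S [Q ( [S [Q ( )] [S [Q ( )]]] )] [S [Q ( )] [S [Q ( )] [S [Q ( )]]]]]

12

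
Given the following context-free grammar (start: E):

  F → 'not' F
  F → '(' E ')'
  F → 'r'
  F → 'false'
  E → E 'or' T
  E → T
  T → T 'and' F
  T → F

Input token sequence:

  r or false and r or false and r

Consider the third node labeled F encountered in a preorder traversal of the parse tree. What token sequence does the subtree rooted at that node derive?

r

[E [E [E [T [F r]]] or [T [T [F false]] and [F r]]] or [T [T [F false]] and [F r]]]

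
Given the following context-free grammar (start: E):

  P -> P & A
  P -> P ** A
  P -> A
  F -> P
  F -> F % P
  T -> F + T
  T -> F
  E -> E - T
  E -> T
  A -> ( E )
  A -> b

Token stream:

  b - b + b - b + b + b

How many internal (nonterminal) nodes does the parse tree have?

[E [E [E [T [F [P [A b]]]]] - [T [F [P [A b]]] + [T [F [P [A b]]]]]] - [T [F [P [A b]]] + [T [F [P [A b]]] + [T [F [P [A b]]]]]]]

27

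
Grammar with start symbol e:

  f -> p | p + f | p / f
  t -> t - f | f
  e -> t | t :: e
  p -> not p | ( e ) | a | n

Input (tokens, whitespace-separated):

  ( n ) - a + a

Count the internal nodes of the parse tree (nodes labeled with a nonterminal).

[e [t [t [f [p ( [e [t [f [p n]]]] )]]] - [f [p a] + [f [p a]]]]]

13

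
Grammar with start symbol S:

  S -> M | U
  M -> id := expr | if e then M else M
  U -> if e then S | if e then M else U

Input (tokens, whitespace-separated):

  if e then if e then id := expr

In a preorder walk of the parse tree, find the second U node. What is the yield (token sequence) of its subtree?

[S [U if e then [S [U if e then [S [M id := expr]]]]]]

if e then id := expr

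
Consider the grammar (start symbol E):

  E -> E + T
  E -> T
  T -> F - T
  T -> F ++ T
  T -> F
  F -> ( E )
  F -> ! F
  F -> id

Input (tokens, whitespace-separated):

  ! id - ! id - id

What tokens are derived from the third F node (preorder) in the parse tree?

[E [T [F ! [F id]] - [T [F ! [F id]] - [T [F id]]]]]

! id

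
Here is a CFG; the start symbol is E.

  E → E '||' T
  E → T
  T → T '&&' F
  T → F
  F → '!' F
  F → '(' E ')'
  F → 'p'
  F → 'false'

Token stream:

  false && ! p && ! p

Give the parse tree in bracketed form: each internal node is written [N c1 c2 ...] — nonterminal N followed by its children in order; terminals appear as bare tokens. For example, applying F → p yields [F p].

[E [T [T [T [F false]] && [F ! [F p]]] && [F ! [F p]]]]

E
T
T && F
T && F && F
F && F && F
false && F && F
false && ! F && F
false && ! p && F
false && ! p && ! F
false && ! p && ! p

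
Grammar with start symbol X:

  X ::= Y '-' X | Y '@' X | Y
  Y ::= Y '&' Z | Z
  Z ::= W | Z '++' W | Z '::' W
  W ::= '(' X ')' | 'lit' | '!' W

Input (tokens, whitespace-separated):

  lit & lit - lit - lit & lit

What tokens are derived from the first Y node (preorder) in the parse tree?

[X [Y [Y [Z [W lit]]] & [Z [W lit]]] - [X [Y [Z [W lit]]] - [X [Y [Y [Z [W lit]]] & [Z [W lit]]]]]]

lit & lit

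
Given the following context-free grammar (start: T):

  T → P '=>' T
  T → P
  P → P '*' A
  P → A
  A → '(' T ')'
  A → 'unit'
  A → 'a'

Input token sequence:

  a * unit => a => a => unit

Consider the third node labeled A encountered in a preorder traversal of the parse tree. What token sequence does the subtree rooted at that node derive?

a

[T [P [P [A a]] * [A unit]] => [T [P [A a]] => [T [P [A a]] => [T [P [A unit]]]]]]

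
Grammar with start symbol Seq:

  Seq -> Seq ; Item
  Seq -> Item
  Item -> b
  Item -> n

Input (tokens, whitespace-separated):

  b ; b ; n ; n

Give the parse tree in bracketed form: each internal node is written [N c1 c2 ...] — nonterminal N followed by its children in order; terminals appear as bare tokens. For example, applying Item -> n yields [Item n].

Seq
Seq ; Item
Seq ; Item ; Item
Seq ; Item ; Item ; Item
Item ; Item ; Item ; Item
b ; Item ; Item ; Item
b ; b ; Item ; Item
b ; b ; n ; Item
b ; b ; n ; n

[Seq [Seq [Seq [Seq [Item b]] ; [Item b]] ; [Item n]] ; [Item n]]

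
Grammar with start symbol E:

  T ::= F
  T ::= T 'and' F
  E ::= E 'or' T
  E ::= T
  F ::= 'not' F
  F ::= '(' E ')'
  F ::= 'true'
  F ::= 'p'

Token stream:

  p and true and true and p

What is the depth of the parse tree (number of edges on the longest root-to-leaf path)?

[E [T [T [T [T [F p]] and [F true]] and [F true]] and [F p]]]

6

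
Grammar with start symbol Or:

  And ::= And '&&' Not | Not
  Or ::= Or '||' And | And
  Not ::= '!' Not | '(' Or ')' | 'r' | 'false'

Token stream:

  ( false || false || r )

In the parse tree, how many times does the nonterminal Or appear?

[Or [And [Not ( [Or [Or [Or [And [Not false]]] || [And [Not false]]] || [And [Not r]]] )]]]

4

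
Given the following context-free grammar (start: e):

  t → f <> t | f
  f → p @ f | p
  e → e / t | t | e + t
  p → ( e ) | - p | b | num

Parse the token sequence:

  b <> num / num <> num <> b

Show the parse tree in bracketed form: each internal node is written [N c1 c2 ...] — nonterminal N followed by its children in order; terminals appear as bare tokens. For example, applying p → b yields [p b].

e
e / t
t / t
f <> t / t
p <> t / t
b <> t / t
b <> f / t
b <> p / t
b <> num / t
b <> num / f <> t
b <> num / p <> t
b <> num / num <> t
b <> num / num <> f <> t
b <> num / num <> p <> t
b <> num / num <> num <> t
b <> num / num <> num <> f
b <> num / num <> num <> p
b <> num / num <> num <> b

[e [e [t [f [p b]] <> [t [f [p num]]]]] / [t [f [p num]] <> [t [f [p num]] <> [t [f [p b]]]]]]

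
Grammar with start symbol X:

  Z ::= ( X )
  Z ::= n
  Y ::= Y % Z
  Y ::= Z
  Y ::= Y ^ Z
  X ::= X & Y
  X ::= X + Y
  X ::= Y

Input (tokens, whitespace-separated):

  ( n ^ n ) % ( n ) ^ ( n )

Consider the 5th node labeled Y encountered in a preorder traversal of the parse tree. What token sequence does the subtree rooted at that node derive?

n

[X [Y [Y [Y [Z ( [X [Y [Y [Z n]] ^ [Z n]]] )]] % [Z ( [X [Y [Z n]]] )]] ^ [Z ( [X [Y [Z n]]] )]]]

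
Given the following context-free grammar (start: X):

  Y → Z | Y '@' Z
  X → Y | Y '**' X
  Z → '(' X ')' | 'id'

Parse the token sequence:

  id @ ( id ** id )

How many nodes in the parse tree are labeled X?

3

[X [Y [Y [Z id]] @ [Z ( [X [Y [Z id]] ** [X [Y [Z id]]]] )]]]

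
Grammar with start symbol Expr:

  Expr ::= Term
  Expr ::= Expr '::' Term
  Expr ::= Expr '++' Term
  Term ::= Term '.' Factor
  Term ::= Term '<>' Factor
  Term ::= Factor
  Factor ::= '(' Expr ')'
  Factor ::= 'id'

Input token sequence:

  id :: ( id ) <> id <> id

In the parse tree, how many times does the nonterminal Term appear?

[Expr [Expr [Term [Factor id]]] :: [Term [Term [Term [Factor ( [Expr [Term [Factor id]]] )]] <> [Factor id]] <> [Factor id]]]

5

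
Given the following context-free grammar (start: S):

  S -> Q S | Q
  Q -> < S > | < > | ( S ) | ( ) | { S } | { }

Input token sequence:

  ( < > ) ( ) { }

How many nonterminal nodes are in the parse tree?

[S [Q ( [S [Q < >]] )] [S [Q ( )] [S [Q { }]]]]

8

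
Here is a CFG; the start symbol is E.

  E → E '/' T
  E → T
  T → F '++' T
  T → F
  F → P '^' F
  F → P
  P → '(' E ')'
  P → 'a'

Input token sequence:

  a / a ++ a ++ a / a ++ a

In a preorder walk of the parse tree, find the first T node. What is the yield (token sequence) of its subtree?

a

[E [E [E [T [F [P a]]]] / [T [F [P a]] ++ [T [F [P a]] ++ [T [F [P a]]]]]] / [T [F [P a]] ++ [T [F [P a]]]]]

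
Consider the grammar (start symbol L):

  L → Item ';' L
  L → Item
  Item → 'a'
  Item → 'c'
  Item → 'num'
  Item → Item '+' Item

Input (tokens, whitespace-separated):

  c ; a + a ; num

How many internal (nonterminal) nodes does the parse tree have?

8

[L [Item c] ; [L [Item [Item a] + [Item a]] ; [L [Item num]]]]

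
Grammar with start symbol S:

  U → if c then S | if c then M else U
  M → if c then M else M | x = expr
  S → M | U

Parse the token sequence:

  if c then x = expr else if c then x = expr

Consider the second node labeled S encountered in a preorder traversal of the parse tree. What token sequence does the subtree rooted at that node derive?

x = expr

[S [U if c then [M x = expr] else [U if c then [S [M x = expr]]]]]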